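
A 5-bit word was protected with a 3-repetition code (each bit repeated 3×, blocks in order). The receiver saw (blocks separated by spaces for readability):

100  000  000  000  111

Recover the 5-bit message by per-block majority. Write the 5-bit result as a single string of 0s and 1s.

Block 1 (100): 1 one → 0
Block 2 (000): 0 ones → 0
Block 3 (000): 0 ones → 0
Block 4 (000): 0 ones → 0
Block 5 (111): 3 ones → 1

00001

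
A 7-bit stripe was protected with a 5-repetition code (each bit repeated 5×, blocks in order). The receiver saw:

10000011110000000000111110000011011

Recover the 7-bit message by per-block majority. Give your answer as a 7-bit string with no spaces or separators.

Block 1 (10000): 1 one → 0
Block 2 (01111): 4 ones → 1
Block 3 (00000): 0 ones → 0
Block 4 (00000): 0 ones → 0
Block 5 (11111): 5 ones → 1
Block 6 (00000): 0 ones → 0
Block 7 (11011): 4 ones → 1

0100101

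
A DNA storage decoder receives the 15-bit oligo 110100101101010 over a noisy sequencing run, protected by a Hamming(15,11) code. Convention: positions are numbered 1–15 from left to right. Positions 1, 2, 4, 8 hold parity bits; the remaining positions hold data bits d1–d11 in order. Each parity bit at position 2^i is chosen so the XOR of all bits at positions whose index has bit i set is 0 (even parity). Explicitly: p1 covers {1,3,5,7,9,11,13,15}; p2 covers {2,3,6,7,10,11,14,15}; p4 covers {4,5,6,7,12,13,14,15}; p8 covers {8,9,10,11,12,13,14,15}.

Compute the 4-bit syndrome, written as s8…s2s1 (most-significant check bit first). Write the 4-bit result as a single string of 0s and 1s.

0001

s1 (pos 1,3,5,7,9,11,13,15): 1⊕0⊕0⊕1⊕1⊕0⊕0⊕0 = 1
s2 (pos 2,3,6,7,10,11,14,15): 1⊕0⊕0⊕1⊕1⊕0⊕1⊕0 = 0
s4 (pos 4,5,6,7,12,13,14,15): 1⊕0⊕0⊕1⊕1⊕0⊕1⊕0 = 0
s8 (pos 8,9,10,11,12,13,14,15): 0⊕1⊕1⊕0⊕1⊕0⊕1⊕0 = 0
Syndrome s8…s1 = 0001 → error at position 1.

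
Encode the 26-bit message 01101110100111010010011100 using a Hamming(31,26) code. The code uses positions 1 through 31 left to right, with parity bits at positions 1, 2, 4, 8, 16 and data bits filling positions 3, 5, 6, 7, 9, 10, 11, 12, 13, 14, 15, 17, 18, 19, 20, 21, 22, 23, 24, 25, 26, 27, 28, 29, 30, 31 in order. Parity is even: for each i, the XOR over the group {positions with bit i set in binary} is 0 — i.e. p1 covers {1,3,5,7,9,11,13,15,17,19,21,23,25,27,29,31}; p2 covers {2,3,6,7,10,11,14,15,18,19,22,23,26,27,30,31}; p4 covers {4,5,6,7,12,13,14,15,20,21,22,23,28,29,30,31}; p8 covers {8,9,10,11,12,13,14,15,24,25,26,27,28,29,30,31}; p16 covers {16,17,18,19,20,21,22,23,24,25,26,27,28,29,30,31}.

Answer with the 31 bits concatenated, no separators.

Place data at non-parity positions: p1 p2 0 p4 1 1 0 p8 1 1 1 0 1 0 0 p16 1 1 1 0 1 0 0 1 0 0 1 1 1 0 0
p1 (pos 1,3,5,7,9,11,13,15,17,19,21,23,25,27,29,31): XOR of data positions = 0⊕1⊕0⊕1⊕1⊕1⊕0⊕1⊕1⊕1⊕0⊕0⊕1⊕1⊕0 = 1
p2 (pos 2,3,6,7,10,11,14,15,18,19,22,23,26,27,30,31): XOR of data positions = 0⊕1⊕0⊕1⊕1⊕0⊕0⊕1⊕1⊕0⊕0⊕0⊕1⊕0⊕0 = 0
p4 (pos 4,5,6,7,12,13,14,15,20,21,22,23,28,29,30,31): XOR of data positions = 1⊕1⊕0⊕0⊕1⊕0⊕0⊕0⊕1⊕0⊕0⊕1⊕1⊕0⊕0 = 0
p8 (pos 8,9,10,11,12,13,14,15,24,25,26,27,28,29,30,31): XOR of data positions = 1⊕1⊕1⊕0⊕1⊕0⊕0⊕1⊕0⊕0⊕1⊕1⊕1⊕0⊕0 = 0
p16 (pos 16,17,18,19,20,21,22,23,24,25,26,27,28,29,30,31): XOR of data positions = 1⊕1⊕1⊕0⊕1⊕0⊕0⊕1⊕0⊕0⊕1⊕1⊕1⊕0⊕0 = 0
Codeword: 1000110011101000111010010011100

1000110011101000111010010011100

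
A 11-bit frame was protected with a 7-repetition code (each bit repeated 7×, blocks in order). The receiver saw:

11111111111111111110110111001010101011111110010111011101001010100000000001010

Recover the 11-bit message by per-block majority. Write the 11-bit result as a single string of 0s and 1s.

Block 1 (1111111): 7 ones → 1
Block 2 (1111111): 7 ones → 1
Block 3 (1111101): 6 ones → 1
Block 4 (1011100): 4 ones → 1
Block 5 (1010101): 4 ones → 1
Block 6 (0111111): 6 ones → 1
Block 7 (1001011): 4 ones → 1
Block 8 (1011101): 5 ones → 1
Block 9 (0010101): 3 ones → 0
Block 10 (0000000): 0 ones → 0
Block 11 (0001010): 2 ones → 0

11111111000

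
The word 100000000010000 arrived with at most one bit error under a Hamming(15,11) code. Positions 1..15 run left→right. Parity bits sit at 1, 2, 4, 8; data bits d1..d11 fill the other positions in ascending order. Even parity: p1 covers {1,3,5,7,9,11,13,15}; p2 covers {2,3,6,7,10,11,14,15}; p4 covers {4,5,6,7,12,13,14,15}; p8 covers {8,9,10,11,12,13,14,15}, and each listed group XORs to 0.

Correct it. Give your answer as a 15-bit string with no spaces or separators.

s1 (pos 1,3,5,7,9,11,13,15): 1⊕0⊕0⊕0⊕0⊕1⊕0⊕0 = 0
s2 (pos 2,3,6,7,10,11,14,15): 0⊕0⊕0⊕0⊕0⊕1⊕0⊕0 = 1
s4 (pos 4,5,6,7,12,13,14,15): 0⊕0⊕0⊕0⊕0⊕0⊕0⊕0 = 0
s8 (pos 8,9,10,11,12,13,14,15): 0⊕0⊕0⊕1⊕0⊕0⊕0⊕0 = 1
Syndrome s8…s1 = 1010 → error at position 10.
Flip position 10: 100000000010000 → 100000000110000

100000000110000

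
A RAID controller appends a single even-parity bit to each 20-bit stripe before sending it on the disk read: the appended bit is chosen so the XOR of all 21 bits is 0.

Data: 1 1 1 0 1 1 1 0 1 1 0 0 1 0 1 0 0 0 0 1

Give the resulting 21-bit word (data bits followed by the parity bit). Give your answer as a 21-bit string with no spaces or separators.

111011101100101000011

XOR of the 20 data bits: 1⊕1⊕1⊕0⊕1⊕1⊕1⊕0⊕1⊕1⊕0⊕0⊕1⊕0⊕1⊕0⊕0⊕0⊕0⊕1 = 1
Parity bit = 1 (so all 21 bits XOR to 0).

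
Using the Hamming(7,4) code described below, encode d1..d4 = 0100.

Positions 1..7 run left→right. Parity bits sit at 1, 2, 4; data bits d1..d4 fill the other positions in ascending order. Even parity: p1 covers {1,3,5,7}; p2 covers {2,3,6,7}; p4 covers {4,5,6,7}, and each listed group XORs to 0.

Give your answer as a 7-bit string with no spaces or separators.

Place data at non-parity positions: p1 p2 0 p4 1 0 0
p1 (pos 1,3,5,7): XOR of data positions = 0⊕1⊕0 = 1
p2 (pos 2,3,6,7): XOR of data positions = 0⊕0⊕0 = 0
p4 (pos 4,5,6,7): XOR of data positions = 1⊕0⊕0 = 1
Codeword: 1001100

1001100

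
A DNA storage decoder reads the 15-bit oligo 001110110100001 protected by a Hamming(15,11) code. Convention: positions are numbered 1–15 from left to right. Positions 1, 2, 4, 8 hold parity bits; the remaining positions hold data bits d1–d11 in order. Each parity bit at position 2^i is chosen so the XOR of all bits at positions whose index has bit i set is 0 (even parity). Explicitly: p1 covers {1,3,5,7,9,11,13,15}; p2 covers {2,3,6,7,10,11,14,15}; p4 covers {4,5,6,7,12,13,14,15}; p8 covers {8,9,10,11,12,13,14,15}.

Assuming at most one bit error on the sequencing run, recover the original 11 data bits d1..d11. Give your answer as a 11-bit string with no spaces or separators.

s1 (pos 1,3,5,7,9,11,13,15): 0⊕1⊕1⊕1⊕0⊕0⊕0⊕1 = 0
s2 (pos 2,3,6,7,10,11,14,15): 0⊕1⊕0⊕1⊕1⊕0⊕0⊕1 = 0
s4 (pos 4,5,6,7,12,13,14,15): 1⊕1⊕0⊕1⊕0⊕0⊕0⊕1 = 0
s8 (pos 8,9,10,11,12,13,14,15): 1⊕0⊕1⊕0⊕0⊕0⊕0⊕1 = 1
Syndrome s8…s1 = 1000 → error at position 8.
Flip position 8: 001110110100001 → 001110100100001
Read data bits from positions 3,5,6,7,9,10,11,12,13,14,15: 11010100001

11010100001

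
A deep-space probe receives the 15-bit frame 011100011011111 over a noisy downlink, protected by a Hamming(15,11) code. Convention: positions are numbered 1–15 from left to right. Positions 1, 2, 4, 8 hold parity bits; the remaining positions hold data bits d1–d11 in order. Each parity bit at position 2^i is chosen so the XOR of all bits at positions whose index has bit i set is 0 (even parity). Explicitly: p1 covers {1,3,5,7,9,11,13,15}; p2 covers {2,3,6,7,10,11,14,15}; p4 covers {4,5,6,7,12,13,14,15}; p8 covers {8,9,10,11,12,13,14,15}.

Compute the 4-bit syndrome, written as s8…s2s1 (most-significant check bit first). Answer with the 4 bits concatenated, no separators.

1111

s1 (pos 1,3,5,7,9,11,13,15): 0⊕1⊕0⊕0⊕1⊕1⊕1⊕1 = 1
s2 (pos 2,3,6,7,10,11,14,15): 1⊕1⊕0⊕0⊕0⊕1⊕1⊕1 = 1
s4 (pos 4,5,6,7,12,13,14,15): 1⊕0⊕0⊕0⊕1⊕1⊕1⊕1 = 1
s8 (pos 8,9,10,11,12,13,14,15): 1⊕1⊕0⊕1⊕1⊕1⊕1⊕1 = 1
Syndrome s8…s1 = 1111 → error at position 15.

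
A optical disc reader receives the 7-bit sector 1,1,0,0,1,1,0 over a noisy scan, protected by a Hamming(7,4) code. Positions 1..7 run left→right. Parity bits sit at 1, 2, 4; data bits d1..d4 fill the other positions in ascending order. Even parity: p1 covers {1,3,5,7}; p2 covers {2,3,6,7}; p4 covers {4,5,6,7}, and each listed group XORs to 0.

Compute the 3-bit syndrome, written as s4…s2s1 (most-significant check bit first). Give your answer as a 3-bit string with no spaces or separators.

000

s1 (pos 1,3,5,7): 1⊕0⊕1⊕0 = 0
s2 (pos 2,3,6,7): 1⊕0⊕1⊕0 = 0
s4 (pos 4,5,6,7): 0⊕1⊕1⊕0 = 0
Syndrome s4…s1 = 000 → no error.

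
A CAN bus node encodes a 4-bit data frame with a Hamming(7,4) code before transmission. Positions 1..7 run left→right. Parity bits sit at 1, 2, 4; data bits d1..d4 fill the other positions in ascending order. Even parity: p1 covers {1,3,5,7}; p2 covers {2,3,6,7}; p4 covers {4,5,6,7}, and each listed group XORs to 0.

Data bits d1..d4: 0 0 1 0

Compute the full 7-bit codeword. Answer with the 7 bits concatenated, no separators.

Place data at non-parity positions: p1 p2 0 p4 0 1 0
p1 (pos 1,3,5,7): XOR of data positions = 0⊕0⊕0 = 0
p2 (pos 2,3,6,7): XOR of data positions = 0⊕1⊕0 = 1
p4 (pos 4,5,6,7): XOR of data positions = 0⊕1⊕0 = 1
Codeword: 0101010

0101010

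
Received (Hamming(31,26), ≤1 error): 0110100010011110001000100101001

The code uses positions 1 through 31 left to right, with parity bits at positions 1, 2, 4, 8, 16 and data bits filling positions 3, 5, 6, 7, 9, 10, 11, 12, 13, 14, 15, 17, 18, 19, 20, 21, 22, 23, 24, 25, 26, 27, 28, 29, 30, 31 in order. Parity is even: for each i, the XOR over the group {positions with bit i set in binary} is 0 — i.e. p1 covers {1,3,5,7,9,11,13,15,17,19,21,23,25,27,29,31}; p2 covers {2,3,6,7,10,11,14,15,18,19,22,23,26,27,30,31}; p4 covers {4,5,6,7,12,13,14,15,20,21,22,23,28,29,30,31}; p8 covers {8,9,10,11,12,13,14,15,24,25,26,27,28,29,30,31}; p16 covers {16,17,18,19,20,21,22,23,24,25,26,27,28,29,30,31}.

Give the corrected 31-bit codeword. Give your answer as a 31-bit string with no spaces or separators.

0110100010011111001000100101001

s1 (pos 1,3,5,7,9,11,13,15,17,19,21,23,25,27,29,31): 0⊕1⊕1⊕0⊕1⊕0⊕1⊕1⊕0⊕1⊕0⊕1⊕0⊕0⊕0⊕1 = 0
s2 (pos 2,3,6,7,10,11,14,15,18,19,22,23,26,27,30,31): 1⊕1⊕0⊕0⊕0⊕0⊕1⊕1⊕0⊕1⊕0⊕1⊕1⊕0⊕0⊕1 = 0
s4 (pos 4,5,6,7,12,13,14,15,20,21,22,23,28,29,30,31): 0⊕1⊕0⊕0⊕1⊕1⊕1⊕1⊕0⊕0⊕0⊕1⊕1⊕0⊕0⊕1 = 0
s8 (pos 8,9,10,11,12,13,14,15,24,25,26,27,28,29,30,31): 0⊕1⊕0⊕0⊕1⊕1⊕1⊕1⊕0⊕0⊕1⊕0⊕1⊕0⊕0⊕1 = 0
s16 (pos 16,17,18,19,20,21,22,23,24,25,26,27,28,29,30,31): 0⊕0⊕0⊕1⊕0⊕0⊕0⊕1⊕0⊕0⊕1⊕0⊕1⊕0⊕0⊕1 = 1
Syndrome s16…s1 = 10000 → error at position 16.
Flip position 16: 0110100010011110001000100101001 → 0110100010011111001000100101001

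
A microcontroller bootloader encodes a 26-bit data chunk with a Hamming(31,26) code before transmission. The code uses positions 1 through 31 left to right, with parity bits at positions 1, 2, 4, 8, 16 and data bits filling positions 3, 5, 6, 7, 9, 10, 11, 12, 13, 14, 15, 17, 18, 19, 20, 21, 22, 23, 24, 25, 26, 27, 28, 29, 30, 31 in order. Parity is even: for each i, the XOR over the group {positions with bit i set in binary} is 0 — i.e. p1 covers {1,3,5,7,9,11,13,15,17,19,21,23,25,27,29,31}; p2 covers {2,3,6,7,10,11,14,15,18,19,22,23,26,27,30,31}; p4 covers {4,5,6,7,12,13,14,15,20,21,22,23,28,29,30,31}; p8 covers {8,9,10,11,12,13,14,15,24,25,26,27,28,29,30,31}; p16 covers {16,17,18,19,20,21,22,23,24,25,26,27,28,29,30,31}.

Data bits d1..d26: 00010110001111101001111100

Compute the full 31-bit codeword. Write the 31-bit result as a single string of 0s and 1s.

Place data at non-parity positions: p1 p2 0 p4 0 0 1 p8 0 1 1 0 0 0 1 p16 1 1 1 1 0 1 0 0 1 1 1 1 1 0 0
p1 (pos 1,3,5,7,9,11,13,15,17,19,21,23,25,27,29,31): XOR of data positions = 0⊕0⊕1⊕0⊕1⊕0⊕1⊕1⊕1⊕0⊕0⊕1⊕1⊕1⊕0 = 0
p2 (pos 2,3,6,7,10,11,14,15,18,19,22,23,26,27,30,31): XOR of data positions = 0⊕0⊕1⊕1⊕1⊕0⊕1⊕1⊕1⊕1⊕0⊕1⊕1⊕0⊕0 = 1
p4 (pos 4,5,6,7,12,13,14,15,20,21,22,23,28,29,30,31): XOR of data positions = 0⊕0⊕1⊕0⊕0⊕0⊕1⊕1⊕0⊕1⊕0⊕1⊕1⊕0⊕0 = 0
p8 (pos 8,9,10,11,12,13,14,15,24,25,26,27,28,29,30,31): XOR of data positions = 0⊕1⊕1⊕0⊕0⊕0⊕1⊕0⊕1⊕1⊕1⊕1⊕1⊕0⊕0 = 0
p16 (pos 16,17,18,19,20,21,22,23,24,25,26,27,28,29,30,31): XOR of data positions = 1⊕1⊕1⊕1⊕0⊕1⊕0⊕0⊕1⊕1⊕1⊕1⊕1⊕0⊕0 = 0
Codeword: 0100001001100010111101001111100

0100001001100010111101001111100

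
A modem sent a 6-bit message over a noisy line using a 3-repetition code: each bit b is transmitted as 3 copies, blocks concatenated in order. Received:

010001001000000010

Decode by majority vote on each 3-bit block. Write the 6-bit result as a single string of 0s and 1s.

Block 1 (010): 1 one → 0
Block 2 (001): 1 one → 0
Block 3 (001): 1 one → 0
Block 4 (000): 0 ones → 0
Block 5 (000): 0 ones → 0
Block 6 (010): 1 one → 0

000000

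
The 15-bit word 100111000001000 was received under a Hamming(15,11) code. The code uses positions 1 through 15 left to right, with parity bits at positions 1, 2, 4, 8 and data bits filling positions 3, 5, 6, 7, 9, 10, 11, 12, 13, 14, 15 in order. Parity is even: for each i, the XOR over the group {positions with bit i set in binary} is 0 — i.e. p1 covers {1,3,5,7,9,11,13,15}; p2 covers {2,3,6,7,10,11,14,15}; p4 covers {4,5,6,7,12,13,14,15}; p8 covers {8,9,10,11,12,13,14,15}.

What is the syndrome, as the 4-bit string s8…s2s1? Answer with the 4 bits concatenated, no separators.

1010

s1 (pos 1,3,5,7,9,11,13,15): 1⊕0⊕1⊕0⊕0⊕0⊕0⊕0 = 0
s2 (pos 2,3,6,7,10,11,14,15): 0⊕0⊕1⊕0⊕0⊕0⊕0⊕0 = 1
s4 (pos 4,5,6,7,12,13,14,15): 1⊕1⊕1⊕0⊕1⊕0⊕0⊕0 = 0
s8 (pos 8,9,10,11,12,13,14,15): 0⊕0⊕0⊕0⊕1⊕0⊕0⊕0 = 1
Syndrome s8…s1 = 1010 → error at position 10.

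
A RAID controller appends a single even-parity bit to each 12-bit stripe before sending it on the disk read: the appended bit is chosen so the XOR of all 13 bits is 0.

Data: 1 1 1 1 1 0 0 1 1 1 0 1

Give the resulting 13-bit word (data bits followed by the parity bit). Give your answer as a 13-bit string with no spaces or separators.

XOR of the 12 data bits: 1⊕1⊕1⊕1⊕1⊕0⊕0⊕1⊕1⊕1⊕0⊕1 = 1
Parity bit = 1 (so all 13 bits XOR to 0).

1111100111011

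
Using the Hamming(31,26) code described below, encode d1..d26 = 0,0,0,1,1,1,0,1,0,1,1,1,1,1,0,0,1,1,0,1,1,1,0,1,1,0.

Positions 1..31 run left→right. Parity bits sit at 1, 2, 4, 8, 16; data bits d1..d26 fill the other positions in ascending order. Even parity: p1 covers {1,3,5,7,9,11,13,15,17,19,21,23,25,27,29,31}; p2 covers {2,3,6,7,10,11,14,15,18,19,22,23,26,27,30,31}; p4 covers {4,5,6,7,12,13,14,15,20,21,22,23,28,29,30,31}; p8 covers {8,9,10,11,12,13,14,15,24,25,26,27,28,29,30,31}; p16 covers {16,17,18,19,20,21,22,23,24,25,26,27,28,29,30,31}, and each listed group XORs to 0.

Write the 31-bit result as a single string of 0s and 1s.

Place data at non-parity positions: p1 p2 0 p4 0 0 1 p8 1 1 0 1 0 1 1 p16 1 1 1 0 0 1 1 0 1 1 1 0 1 1 0
p1 (pos 1,3,5,7,9,11,13,15,17,19,21,23,25,27,29,31): XOR of data positions = 0⊕0⊕1⊕1⊕0⊕0⊕1⊕1⊕1⊕0⊕1⊕1⊕1⊕1⊕0 = 1
p2 (pos 2,3,6,7,10,11,14,15,18,19,22,23,26,27,30,31): XOR of data positions = 0⊕0⊕1⊕1⊕0⊕1⊕1⊕1⊕1⊕1⊕1⊕1⊕1⊕1⊕0 = 1
p4 (pos 4,5,6,7,12,13,14,15,20,21,22,23,28,29,30,31): XOR of data positions = 0⊕0⊕1⊕1⊕0⊕1⊕1⊕0⊕0⊕1⊕1⊕0⊕1⊕1⊕0 = 0
p8 (pos 8,9,10,11,12,13,14,15,24,25,26,27,28,29,30,31): XOR of data positions = 1⊕1⊕0⊕1⊕0⊕1⊕1⊕0⊕1⊕1⊕1⊕0⊕1⊕1⊕0 = 0
p16 (pos 16,17,18,19,20,21,22,23,24,25,26,27,28,29,30,31): XOR of data positions = 1⊕1⊕1⊕0⊕0⊕1⊕1⊕0⊕1⊕1⊕1⊕0⊕1⊕1⊕0 = 0
Codeword: 1100001011010110111001101110110

1100001011010110111001101110110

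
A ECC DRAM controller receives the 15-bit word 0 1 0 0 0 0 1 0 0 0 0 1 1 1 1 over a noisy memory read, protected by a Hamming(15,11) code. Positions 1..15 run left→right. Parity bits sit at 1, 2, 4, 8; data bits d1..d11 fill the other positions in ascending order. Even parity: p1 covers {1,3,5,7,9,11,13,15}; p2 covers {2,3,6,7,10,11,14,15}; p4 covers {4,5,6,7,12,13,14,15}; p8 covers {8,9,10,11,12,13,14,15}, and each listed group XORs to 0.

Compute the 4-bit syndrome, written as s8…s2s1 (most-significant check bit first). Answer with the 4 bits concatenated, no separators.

0101

s1 (pos 1,3,5,7,9,11,13,15): 0⊕0⊕0⊕1⊕0⊕0⊕1⊕1 = 1
s2 (pos 2,3,6,7,10,11,14,15): 1⊕0⊕0⊕1⊕0⊕0⊕1⊕1 = 0
s4 (pos 4,5,6,7,12,13,14,15): 0⊕0⊕0⊕1⊕1⊕1⊕1⊕1 = 1
s8 (pos 8,9,10,11,12,13,14,15): 0⊕0⊕0⊕0⊕1⊕1⊕1⊕1 = 0
Syndrome s8…s1 = 0101 → error at position 5.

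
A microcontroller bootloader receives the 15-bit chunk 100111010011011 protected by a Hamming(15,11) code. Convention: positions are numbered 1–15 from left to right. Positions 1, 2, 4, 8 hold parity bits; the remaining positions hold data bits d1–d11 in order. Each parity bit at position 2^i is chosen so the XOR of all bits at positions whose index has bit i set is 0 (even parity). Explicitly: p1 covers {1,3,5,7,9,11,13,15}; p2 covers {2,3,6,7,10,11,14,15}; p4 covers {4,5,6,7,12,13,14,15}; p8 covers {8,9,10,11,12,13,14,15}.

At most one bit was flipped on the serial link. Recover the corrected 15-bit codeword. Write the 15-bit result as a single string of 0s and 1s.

s1 (pos 1,3,5,7,9,11,13,15): 1⊕0⊕1⊕0⊕0⊕1⊕0⊕1 = 0
s2 (pos 2,3,6,7,10,11,14,15): 0⊕0⊕1⊕0⊕0⊕1⊕1⊕1 = 0
s4 (pos 4,5,6,7,12,13,14,15): 1⊕1⊕1⊕0⊕1⊕0⊕1⊕1 = 0
s8 (pos 8,9,10,11,12,13,14,15): 1⊕0⊕0⊕1⊕1⊕0⊕1⊕1 = 1
Syndrome s8…s1 = 1000 → error at position 8.
Flip position 8: 100111010011011 → 100111000011011

100111000011011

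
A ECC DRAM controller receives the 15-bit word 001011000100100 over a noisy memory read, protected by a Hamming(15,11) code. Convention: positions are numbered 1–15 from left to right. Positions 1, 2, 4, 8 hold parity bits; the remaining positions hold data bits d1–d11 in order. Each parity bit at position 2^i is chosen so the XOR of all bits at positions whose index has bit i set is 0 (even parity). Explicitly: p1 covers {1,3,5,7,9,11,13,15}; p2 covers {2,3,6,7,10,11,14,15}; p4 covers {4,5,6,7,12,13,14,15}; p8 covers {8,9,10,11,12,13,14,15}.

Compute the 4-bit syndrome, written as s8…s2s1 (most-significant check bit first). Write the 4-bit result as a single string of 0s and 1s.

s1 (pos 1,3,5,7,9,11,13,15): 0⊕1⊕1⊕0⊕0⊕0⊕1⊕0 = 1
s2 (pos 2,3,6,7,10,11,14,15): 0⊕1⊕1⊕0⊕1⊕0⊕0⊕0 = 1
s4 (pos 4,5,6,7,12,13,14,15): 0⊕1⊕1⊕0⊕0⊕1⊕0⊕0 = 1
s8 (pos 8,9,10,11,12,13,14,15): 0⊕0⊕1⊕0⊕0⊕1⊕0⊕0 = 0
Syndrome s8…s1 = 0111 → error at position 7.

0111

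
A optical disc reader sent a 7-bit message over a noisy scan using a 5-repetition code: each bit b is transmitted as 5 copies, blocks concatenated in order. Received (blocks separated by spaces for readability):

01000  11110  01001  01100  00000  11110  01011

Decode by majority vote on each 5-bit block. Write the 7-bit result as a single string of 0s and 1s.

0100011

Block 1 (01000): 1 one → 0
Block 2 (11110): 4 ones → 1
Block 3 (01001): 2 ones → 0
Block 4 (01100): 2 ones → 0
Block 5 (00000): 0 ones → 0
Block 6 (11110): 4 ones → 1
Block 7 (01011): 3 ones → 1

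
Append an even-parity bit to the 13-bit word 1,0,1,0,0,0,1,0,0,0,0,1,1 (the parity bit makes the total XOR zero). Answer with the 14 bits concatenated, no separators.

XOR of the 13 data bits: 1⊕0⊕1⊕0⊕0⊕0⊕1⊕0⊕0⊕0⊕0⊕1⊕1 = 1
Parity bit = 1 (so all 14 bits XOR to 0).

10100010000111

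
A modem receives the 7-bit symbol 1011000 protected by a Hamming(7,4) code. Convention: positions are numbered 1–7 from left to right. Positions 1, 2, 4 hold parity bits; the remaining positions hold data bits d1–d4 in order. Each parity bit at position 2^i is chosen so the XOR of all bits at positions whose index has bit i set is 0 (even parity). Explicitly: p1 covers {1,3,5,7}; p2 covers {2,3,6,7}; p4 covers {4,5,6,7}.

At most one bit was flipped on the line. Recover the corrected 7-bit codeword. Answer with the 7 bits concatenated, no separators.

s1 (pos 1,3,5,7): 1⊕1⊕0⊕0 = 0
s2 (pos 2,3,6,7): 0⊕1⊕0⊕0 = 1
s4 (pos 4,5,6,7): 1⊕0⊕0⊕0 = 1
Syndrome s4…s1 = 110 → error at position 6.
Flip position 6: 1011000 → 1011010

1011010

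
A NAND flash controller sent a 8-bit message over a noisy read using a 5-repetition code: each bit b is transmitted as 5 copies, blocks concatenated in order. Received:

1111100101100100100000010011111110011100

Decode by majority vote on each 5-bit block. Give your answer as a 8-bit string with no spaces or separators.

Block 1 (11111): 5 ones → 1
Block 2 (00101): 2 ones → 0
Block 3 (10010): 2 ones → 0
Block 4 (01000): 1 one → 0
Block 5 (00010): 1 one → 0
Block 6 (01111): 4 ones → 1
Block 7 (11100): 3 ones → 1
Block 8 (11100): 3 ones → 1

10000111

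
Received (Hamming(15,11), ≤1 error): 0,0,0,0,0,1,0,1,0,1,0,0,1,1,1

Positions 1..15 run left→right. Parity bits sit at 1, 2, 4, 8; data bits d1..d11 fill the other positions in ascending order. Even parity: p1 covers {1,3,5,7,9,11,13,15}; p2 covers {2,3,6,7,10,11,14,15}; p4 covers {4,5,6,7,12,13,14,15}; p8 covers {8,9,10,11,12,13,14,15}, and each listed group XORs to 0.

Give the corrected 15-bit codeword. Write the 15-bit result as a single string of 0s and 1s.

000001000100111

s1 (pos 1,3,5,7,9,11,13,15): 0⊕0⊕0⊕0⊕0⊕0⊕1⊕1 = 0
s2 (pos 2,3,6,7,10,11,14,15): 0⊕0⊕1⊕0⊕1⊕0⊕1⊕1 = 0
s4 (pos 4,5,6,7,12,13,14,15): 0⊕0⊕1⊕0⊕0⊕1⊕1⊕1 = 0
s8 (pos 8,9,10,11,12,13,14,15): 1⊕0⊕1⊕0⊕0⊕1⊕1⊕1 = 1
Syndrome s8…s1 = 1000 → error at position 8.
Flip position 8: 000001010100111 → 000001000100111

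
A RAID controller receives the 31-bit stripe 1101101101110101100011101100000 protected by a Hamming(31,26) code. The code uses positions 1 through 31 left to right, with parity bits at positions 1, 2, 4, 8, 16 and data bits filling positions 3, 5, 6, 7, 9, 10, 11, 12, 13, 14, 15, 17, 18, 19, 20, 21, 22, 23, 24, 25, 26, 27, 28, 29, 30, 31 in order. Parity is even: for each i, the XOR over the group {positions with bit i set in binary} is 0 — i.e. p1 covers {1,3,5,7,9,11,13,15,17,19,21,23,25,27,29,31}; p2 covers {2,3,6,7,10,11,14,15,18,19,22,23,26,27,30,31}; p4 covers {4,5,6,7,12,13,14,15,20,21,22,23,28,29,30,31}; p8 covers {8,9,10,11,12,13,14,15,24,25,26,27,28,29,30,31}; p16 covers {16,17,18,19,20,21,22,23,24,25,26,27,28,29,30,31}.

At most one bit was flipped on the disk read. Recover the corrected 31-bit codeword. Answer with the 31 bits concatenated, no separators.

1101101101110101100011111100000

s1 (pos 1,3,5,7,9,11,13,15,17,19,21,23,25,27,29,31): 1⊕0⊕1⊕1⊕0⊕1⊕0⊕0⊕1⊕0⊕1⊕1⊕1⊕0⊕0⊕0 = 0
s2 (pos 2,3,6,7,10,11,14,15,18,19,22,23,26,27,30,31): 1⊕0⊕0⊕1⊕1⊕1⊕1⊕0⊕0⊕0⊕1⊕1⊕1⊕0⊕0⊕0 = 0
s4 (pos 4,5,6,7,12,13,14,15,20,21,22,23,28,29,30,31): 1⊕1⊕0⊕1⊕1⊕0⊕1⊕0⊕0⊕1⊕1⊕1⊕0⊕0⊕0⊕0 = 0
s8 (pos 8,9,10,11,12,13,14,15,24,25,26,27,28,29,30,31): 1⊕0⊕1⊕1⊕1⊕0⊕1⊕0⊕0⊕1⊕1⊕0⊕0⊕0⊕0⊕0 = 1
s16 (pos 16,17,18,19,20,21,22,23,24,25,26,27,28,29,30,31): 1⊕1⊕0⊕0⊕0⊕1⊕1⊕1⊕0⊕1⊕1⊕0⊕0⊕0⊕0⊕0 = 1
Syndrome s16…s1 = 11000 → error at position 24.
Flip position 24: 1101101101110101100011101100000 → 1101101101110101100011111100000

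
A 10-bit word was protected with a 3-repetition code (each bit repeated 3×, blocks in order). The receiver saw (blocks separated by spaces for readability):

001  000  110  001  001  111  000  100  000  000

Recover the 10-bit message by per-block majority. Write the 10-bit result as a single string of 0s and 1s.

0010010000

Block 1 (001): 1 one → 0
Block 2 (000): 0 ones → 0
Block 3 (110): 2 ones → 1
Block 4 (001): 1 one → 0
Block 5 (001): 1 one → 0
Block 6 (111): 3 ones → 1
Block 7 (000): 0 ones → 0
Block 8 (100): 1 one → 0
Block 9 (000): 0 ones → 0
Block 10 (000): 0 ones → 0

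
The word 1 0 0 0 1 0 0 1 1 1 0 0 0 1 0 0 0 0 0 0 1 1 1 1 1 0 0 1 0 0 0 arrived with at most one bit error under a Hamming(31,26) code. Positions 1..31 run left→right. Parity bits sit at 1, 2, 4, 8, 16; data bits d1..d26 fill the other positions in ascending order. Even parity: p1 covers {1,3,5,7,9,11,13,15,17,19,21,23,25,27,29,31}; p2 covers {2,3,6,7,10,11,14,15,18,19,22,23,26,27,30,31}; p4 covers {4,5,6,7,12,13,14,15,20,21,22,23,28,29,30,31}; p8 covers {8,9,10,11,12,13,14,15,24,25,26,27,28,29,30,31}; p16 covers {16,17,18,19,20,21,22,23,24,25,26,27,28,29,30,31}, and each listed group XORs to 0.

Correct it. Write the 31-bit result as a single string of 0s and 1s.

1000100011000100000011111001000

s1 (pos 1,3,5,7,9,11,13,15,17,19,21,23,25,27,29,31): 1⊕0⊕1⊕0⊕1⊕0⊕0⊕0⊕0⊕0⊕1⊕1⊕1⊕0⊕0⊕0 = 0
s2 (pos 2,3,6,7,10,11,14,15,18,19,22,23,26,27,30,31): 0⊕0⊕0⊕0⊕1⊕0⊕1⊕0⊕0⊕0⊕1⊕1⊕0⊕0⊕0⊕0 = 0
s4 (pos 4,5,6,7,12,13,14,15,20,21,22,23,28,29,30,31): 0⊕1⊕0⊕0⊕0⊕0⊕1⊕0⊕0⊕1⊕1⊕1⊕1⊕0⊕0⊕0 = 0
s8 (pos 8,9,10,11,12,13,14,15,24,25,26,27,28,29,30,31): 1⊕1⊕1⊕0⊕0⊕0⊕1⊕0⊕1⊕1⊕0⊕0⊕1⊕0⊕0⊕0 = 1
s16 (pos 16,17,18,19,20,21,22,23,24,25,26,27,28,29,30,31): 0⊕0⊕0⊕0⊕0⊕1⊕1⊕1⊕1⊕1⊕0⊕0⊕1⊕0⊕0⊕0 = 0
Syndrome s16…s1 = 01000 → error at position 8.
Flip position 8: 1000100111000100000011111001000 → 1000100011000100000011111001000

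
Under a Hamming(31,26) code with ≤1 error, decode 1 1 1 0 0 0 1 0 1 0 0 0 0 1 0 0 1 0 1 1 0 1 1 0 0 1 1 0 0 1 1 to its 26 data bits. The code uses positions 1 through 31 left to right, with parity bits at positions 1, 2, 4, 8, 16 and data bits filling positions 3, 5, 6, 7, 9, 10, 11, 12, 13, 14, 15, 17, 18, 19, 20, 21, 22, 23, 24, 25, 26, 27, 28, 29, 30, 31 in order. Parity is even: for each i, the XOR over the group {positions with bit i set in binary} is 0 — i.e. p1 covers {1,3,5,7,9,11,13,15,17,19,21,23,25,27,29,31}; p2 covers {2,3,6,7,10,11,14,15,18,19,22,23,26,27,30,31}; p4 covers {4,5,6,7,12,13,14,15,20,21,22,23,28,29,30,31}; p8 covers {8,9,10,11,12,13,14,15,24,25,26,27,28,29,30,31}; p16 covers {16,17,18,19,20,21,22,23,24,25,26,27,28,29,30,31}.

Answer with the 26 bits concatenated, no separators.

10011000010101101000110011

s1 (pos 1,3,5,7,9,11,13,15,17,19,21,23,25,27,29,31): 1⊕1⊕0⊕1⊕1⊕0⊕0⊕0⊕1⊕1⊕0⊕1⊕0⊕1⊕0⊕1 = 1
s2 (pos 2,3,6,7,10,11,14,15,18,19,22,23,26,27,30,31): 1⊕1⊕0⊕1⊕0⊕0⊕1⊕0⊕0⊕1⊕1⊕1⊕1⊕1⊕1⊕1 = 1
s4 (pos 4,5,6,7,12,13,14,15,20,21,22,23,28,29,30,31): 0⊕0⊕0⊕1⊕0⊕0⊕1⊕0⊕1⊕0⊕1⊕1⊕0⊕0⊕1⊕1 = 1
s8 (pos 8,9,10,11,12,13,14,15,24,25,26,27,28,29,30,31): 0⊕1⊕0⊕0⊕0⊕0⊕1⊕0⊕0⊕0⊕1⊕1⊕0⊕0⊕1⊕1 = 0
s16 (pos 16,17,18,19,20,21,22,23,24,25,26,27,28,29,30,31): 0⊕1⊕0⊕1⊕1⊕0⊕1⊕1⊕0⊕0⊕1⊕1⊕0⊕0⊕1⊕1 = 1
Syndrome s16…s1 = 10111 → error at position 23.
Flip position 23: 1110001010000100101101100110011 → 1110001010000100101101000110011
Read data bits from positions 3,5,6,7,9,10,11,12,13,14,15,17,18,19,20,21,22,23,24,25,26,27,28,29,30,31: 10011000010101101000110011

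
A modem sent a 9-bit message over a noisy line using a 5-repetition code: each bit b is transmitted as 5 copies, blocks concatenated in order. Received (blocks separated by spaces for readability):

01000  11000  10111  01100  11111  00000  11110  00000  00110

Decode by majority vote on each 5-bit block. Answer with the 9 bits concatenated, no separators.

001010100

Block 1 (01000): 1 one → 0
Block 2 (11000): 2 ones → 0
Block 3 (10111): 4 ones → 1
Block 4 (01100): 2 ones → 0
Block 5 (11111): 5 ones → 1
Block 6 (00000): 0 ones → 0
Block 7 (11110): 4 ones → 1
Block 8 (00000): 0 ones → 0
Block 9 (00110): 2 ones → 0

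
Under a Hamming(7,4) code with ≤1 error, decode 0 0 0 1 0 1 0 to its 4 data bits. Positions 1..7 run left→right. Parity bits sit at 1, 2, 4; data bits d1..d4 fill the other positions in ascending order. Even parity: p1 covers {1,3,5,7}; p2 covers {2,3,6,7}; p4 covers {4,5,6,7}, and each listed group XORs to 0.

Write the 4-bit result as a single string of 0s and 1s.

0010

s1 (pos 1,3,5,7): 0⊕0⊕0⊕0 = 0
s2 (pos 2,3,6,7): 0⊕0⊕1⊕0 = 1
s4 (pos 4,5,6,7): 1⊕0⊕1⊕0 = 0
Syndrome s4…s1 = 010 → error at position 2.
Flip position 2: 0001010 → 0101010
Read data bits from positions 3,5,6,7: 0010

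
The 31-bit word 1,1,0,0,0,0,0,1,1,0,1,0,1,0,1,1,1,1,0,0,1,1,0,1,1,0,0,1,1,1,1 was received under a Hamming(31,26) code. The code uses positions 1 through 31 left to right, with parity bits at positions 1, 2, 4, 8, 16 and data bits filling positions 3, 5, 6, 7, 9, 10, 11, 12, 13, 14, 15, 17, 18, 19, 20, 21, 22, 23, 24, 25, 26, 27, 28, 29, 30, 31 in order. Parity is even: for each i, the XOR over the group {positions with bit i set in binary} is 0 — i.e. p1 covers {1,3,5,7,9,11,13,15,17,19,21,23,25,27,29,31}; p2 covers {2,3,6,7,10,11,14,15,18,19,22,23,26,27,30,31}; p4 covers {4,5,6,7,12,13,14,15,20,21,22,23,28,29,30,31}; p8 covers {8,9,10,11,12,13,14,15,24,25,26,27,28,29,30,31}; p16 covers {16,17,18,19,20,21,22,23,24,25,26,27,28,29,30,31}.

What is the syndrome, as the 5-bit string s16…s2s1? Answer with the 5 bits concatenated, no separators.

s1 (pos 1,3,5,7,9,11,13,15,17,19,21,23,25,27,29,31): 1⊕0⊕0⊕0⊕1⊕1⊕1⊕1⊕1⊕0⊕1⊕0⊕1⊕0⊕1⊕1 = 0
s2 (pos 2,3,6,7,10,11,14,15,18,19,22,23,26,27,30,31): 1⊕0⊕0⊕0⊕0⊕1⊕0⊕1⊕1⊕0⊕1⊕0⊕0⊕0⊕1⊕1 = 1
s4 (pos 4,5,6,7,12,13,14,15,20,21,22,23,28,29,30,31): 0⊕0⊕0⊕0⊕0⊕1⊕0⊕1⊕0⊕1⊕1⊕0⊕1⊕1⊕1⊕1 = 0
s8 (pos 8,9,10,11,12,13,14,15,24,25,26,27,28,29,30,31): 1⊕1⊕0⊕1⊕0⊕1⊕0⊕1⊕1⊕1⊕0⊕0⊕1⊕1⊕1⊕1 = 1
s16 (pos 16,17,18,19,20,21,22,23,24,25,26,27,28,29,30,31): 1⊕1⊕1⊕0⊕0⊕1⊕1⊕0⊕1⊕1⊕0⊕0⊕1⊕1⊕1⊕1 = 1
Syndrome s16…s1 = 11010 → error at position 26.

11010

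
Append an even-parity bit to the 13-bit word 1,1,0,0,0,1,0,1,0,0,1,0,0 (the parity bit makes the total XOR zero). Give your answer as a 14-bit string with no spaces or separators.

11000101001001

XOR of the 13 data bits: 1⊕1⊕0⊕0⊕0⊕1⊕0⊕1⊕0⊕0⊕1⊕0⊕0 = 1
Parity bit = 1 (so all 14 bits XOR to 0).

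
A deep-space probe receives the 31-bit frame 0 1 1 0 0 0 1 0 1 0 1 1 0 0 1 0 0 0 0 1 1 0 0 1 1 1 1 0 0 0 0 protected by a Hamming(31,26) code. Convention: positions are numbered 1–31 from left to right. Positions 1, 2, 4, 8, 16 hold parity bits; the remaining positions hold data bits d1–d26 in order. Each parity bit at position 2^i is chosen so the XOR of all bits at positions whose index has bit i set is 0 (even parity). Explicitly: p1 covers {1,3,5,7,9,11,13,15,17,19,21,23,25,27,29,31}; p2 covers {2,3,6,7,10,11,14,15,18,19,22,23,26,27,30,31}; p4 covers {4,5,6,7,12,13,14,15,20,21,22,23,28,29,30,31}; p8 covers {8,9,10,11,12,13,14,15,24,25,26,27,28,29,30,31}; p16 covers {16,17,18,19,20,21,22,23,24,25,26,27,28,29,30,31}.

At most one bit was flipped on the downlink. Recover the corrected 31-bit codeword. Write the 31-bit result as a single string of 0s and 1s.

0110011010110010000110011110000

s1 (pos 1,3,5,7,9,11,13,15,17,19,21,23,25,27,29,31): 0⊕1⊕0⊕1⊕1⊕1⊕0⊕1⊕0⊕0⊕1⊕0⊕1⊕1⊕0⊕0 = 0
s2 (pos 2,3,6,7,10,11,14,15,18,19,22,23,26,27,30,31): 1⊕1⊕0⊕1⊕0⊕1⊕0⊕1⊕0⊕0⊕0⊕0⊕1⊕1⊕0⊕0 = 1
s4 (pos 4,5,6,7,12,13,14,15,20,21,22,23,28,29,30,31): 0⊕0⊕0⊕1⊕1⊕0⊕0⊕1⊕1⊕1⊕0⊕0⊕0⊕0⊕0⊕0 = 1
s8 (pos 8,9,10,11,12,13,14,15,24,25,26,27,28,29,30,31): 0⊕1⊕0⊕1⊕1⊕0⊕0⊕1⊕1⊕1⊕1⊕1⊕0⊕0⊕0⊕0 = 0
s16 (pos 16,17,18,19,20,21,22,23,24,25,26,27,28,29,30,31): 0⊕0⊕0⊕0⊕1⊕1⊕0⊕0⊕1⊕1⊕1⊕1⊕0⊕0⊕0⊕0 = 0
Syndrome s16…s1 = 00110 → error at position 6.
Flip position 6: 0110001010110010000110011110000 → 0110011010110010000110011110000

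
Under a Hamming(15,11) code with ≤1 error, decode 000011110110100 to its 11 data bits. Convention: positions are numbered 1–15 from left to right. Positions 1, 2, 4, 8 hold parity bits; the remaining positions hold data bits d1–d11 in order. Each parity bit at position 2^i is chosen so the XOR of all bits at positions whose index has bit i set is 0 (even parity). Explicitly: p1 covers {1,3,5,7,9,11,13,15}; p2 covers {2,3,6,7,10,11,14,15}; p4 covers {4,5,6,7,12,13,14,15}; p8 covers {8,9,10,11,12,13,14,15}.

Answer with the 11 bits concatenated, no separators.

01110110100

s1 (pos 1,3,5,7,9,11,13,15): 0⊕0⊕1⊕1⊕0⊕1⊕1⊕0 = 0
s2 (pos 2,3,6,7,10,11,14,15): 0⊕0⊕1⊕1⊕1⊕1⊕0⊕0 = 0
s4 (pos 4,5,6,7,12,13,14,15): 0⊕1⊕1⊕1⊕0⊕1⊕0⊕0 = 0
s8 (pos 8,9,10,11,12,13,14,15): 1⊕0⊕1⊕1⊕0⊕1⊕0⊕0 = 0
Syndrome s8…s1 = 0000 → no error.
Read data bits from positions 3,5,6,7,9,10,11,12,13,14,15: 01110110100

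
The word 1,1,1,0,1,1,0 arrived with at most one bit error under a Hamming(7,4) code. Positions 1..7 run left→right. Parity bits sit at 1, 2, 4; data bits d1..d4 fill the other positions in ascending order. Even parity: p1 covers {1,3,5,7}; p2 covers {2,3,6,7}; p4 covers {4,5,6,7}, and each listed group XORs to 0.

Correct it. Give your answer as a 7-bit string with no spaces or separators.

s1 (pos 1,3,5,7): 1⊕1⊕1⊕0 = 1
s2 (pos 2,3,6,7): 1⊕1⊕1⊕0 = 1
s4 (pos 4,5,6,7): 0⊕1⊕1⊕0 = 0
Syndrome s4…s1 = 011 → error at position 3.
Flip position 3: 1110110 → 1100110

1100110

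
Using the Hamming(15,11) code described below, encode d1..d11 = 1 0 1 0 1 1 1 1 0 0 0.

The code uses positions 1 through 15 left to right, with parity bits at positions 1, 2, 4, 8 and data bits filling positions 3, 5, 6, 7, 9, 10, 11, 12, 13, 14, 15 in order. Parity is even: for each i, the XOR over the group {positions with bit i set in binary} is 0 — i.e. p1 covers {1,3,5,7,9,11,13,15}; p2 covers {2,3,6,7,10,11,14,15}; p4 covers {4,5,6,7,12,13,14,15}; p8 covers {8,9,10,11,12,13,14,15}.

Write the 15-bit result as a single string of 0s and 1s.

101001001111000

Place data at non-parity positions: p1 p2 1 p4 0 1 0 p8 1 1 1 1 0 0 0
p1 (pos 1,3,5,7,9,11,13,15): XOR of data positions = 1⊕0⊕0⊕1⊕1⊕0⊕0 = 1
p2 (pos 2,3,6,7,10,11,14,15): XOR of data positions = 1⊕1⊕0⊕1⊕1⊕0⊕0 = 0
p4 (pos 4,5,6,7,12,13,14,15): XOR of data positions = 0⊕1⊕0⊕1⊕0⊕0⊕0 = 0
p8 (pos 8,9,10,11,12,13,14,15): XOR of data positions = 1⊕1⊕1⊕1⊕0⊕0⊕0 = 0
Codeword: 101001001111000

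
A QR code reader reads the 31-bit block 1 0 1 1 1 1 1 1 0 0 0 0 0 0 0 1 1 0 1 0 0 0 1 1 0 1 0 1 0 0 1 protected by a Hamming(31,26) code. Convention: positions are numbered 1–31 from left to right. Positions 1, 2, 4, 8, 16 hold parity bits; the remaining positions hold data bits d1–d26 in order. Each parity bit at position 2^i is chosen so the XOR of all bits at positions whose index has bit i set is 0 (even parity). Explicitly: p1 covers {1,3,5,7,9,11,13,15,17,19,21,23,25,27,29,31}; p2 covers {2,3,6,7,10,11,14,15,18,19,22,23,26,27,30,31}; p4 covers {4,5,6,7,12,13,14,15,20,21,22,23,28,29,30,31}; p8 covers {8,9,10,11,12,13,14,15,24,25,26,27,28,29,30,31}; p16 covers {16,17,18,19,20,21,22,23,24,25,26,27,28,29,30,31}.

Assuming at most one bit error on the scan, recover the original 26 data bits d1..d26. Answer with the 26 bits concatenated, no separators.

11110000010101000110101001

s1 (pos 1,3,5,7,9,11,13,15,17,19,21,23,25,27,29,31): 1⊕1⊕1⊕1⊕0⊕0⊕0⊕0⊕1⊕1⊕0⊕1⊕0⊕0⊕0⊕1 = 0
s2 (pos 2,3,6,7,10,11,14,15,18,19,22,23,26,27,30,31): 0⊕1⊕1⊕1⊕0⊕0⊕0⊕0⊕0⊕1⊕0⊕1⊕1⊕0⊕0⊕1 = 1
s4 (pos 4,5,6,7,12,13,14,15,20,21,22,23,28,29,30,31): 1⊕1⊕1⊕1⊕0⊕0⊕0⊕0⊕0⊕0⊕0⊕1⊕1⊕0⊕0⊕1 = 1
s8 (pos 8,9,10,11,12,13,14,15,24,25,26,27,28,29,30,31): 1⊕0⊕0⊕0⊕0⊕0⊕0⊕0⊕1⊕0⊕1⊕0⊕1⊕0⊕0⊕1 = 1
s16 (pos 16,17,18,19,20,21,22,23,24,25,26,27,28,29,30,31): 1⊕1⊕0⊕1⊕0⊕0⊕0⊕1⊕1⊕0⊕1⊕0⊕1⊕0⊕0⊕1 = 0
Syndrome s16…s1 = 01110 → error at position 14.
Flip position 14: 1011111100000001101000110101001 → 1011111100000101101000110101001
Read data bits from positions 3,5,6,7,9,10,11,12,13,14,15,17,18,19,20,21,22,23,24,25,26,27,28,29,30,31: 11110000010101000110101001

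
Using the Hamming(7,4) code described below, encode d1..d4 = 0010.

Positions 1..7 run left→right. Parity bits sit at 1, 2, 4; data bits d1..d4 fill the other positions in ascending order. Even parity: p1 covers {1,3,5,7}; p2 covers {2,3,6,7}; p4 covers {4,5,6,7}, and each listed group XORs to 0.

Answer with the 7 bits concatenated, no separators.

0101010

Place data at non-parity positions: p1 p2 0 p4 0 1 0
p1 (pos 1,3,5,7): XOR of data positions = 0⊕0⊕0 = 0
p2 (pos 2,3,6,7): XOR of data positions = 0⊕1⊕0 = 1
p4 (pos 4,5,6,7): XOR of data positions = 0⊕1⊕0 = 1
Codeword: 0101010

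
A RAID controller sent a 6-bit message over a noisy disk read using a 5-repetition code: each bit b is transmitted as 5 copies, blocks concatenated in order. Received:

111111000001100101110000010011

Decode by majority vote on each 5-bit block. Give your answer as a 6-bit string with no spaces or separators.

100101

Block 1 (11111): 5 ones → 1
Block 2 (10000): 1 one → 0
Block 3 (01100): 2 ones → 0
Block 4 (10111): 4 ones → 1
Block 5 (00000): 0 ones → 0
Block 6 (10011): 3 ones → 1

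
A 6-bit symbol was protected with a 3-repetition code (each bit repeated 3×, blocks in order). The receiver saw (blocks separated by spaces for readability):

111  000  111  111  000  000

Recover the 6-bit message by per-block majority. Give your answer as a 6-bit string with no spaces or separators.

Block 1 (111): 3 ones → 1
Block 2 (000): 0 ones → 0
Block 3 (111): 3 ones → 1
Block 4 (111): 3 ones → 1
Block 5 (000): 0 ones → 0
Block 6 (000): 0 ones → 0

101100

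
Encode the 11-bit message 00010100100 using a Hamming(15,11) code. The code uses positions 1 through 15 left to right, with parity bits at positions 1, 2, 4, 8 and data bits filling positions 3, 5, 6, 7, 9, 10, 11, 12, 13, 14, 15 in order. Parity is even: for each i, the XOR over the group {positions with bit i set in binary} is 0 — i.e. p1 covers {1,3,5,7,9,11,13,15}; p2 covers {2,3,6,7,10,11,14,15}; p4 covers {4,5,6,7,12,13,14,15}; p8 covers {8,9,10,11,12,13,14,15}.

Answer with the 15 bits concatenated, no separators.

000000100100100

Place data at non-parity positions: p1 p2 0 p4 0 0 1 p8 0 1 0 0 1 0 0
p1 (pos 1,3,5,7,9,11,13,15): XOR of data positions = 0⊕0⊕1⊕0⊕0⊕1⊕0 = 0
p2 (pos 2,3,6,7,10,11,14,15): XOR of data positions = 0⊕0⊕1⊕1⊕0⊕0⊕0 = 0
p4 (pos 4,5,6,7,12,13,14,15): XOR of data positions = 0⊕0⊕1⊕0⊕1⊕0⊕0 = 0
p8 (pos 8,9,10,11,12,13,14,15): XOR of data positions = 0⊕1⊕0⊕0⊕1⊕0⊕0 = 0
Codeword: 000000100100100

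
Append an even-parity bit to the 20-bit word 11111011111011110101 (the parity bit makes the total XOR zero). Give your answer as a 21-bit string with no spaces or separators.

111110111110111101010

XOR of the 20 data bits: 1⊕1⊕1⊕1⊕1⊕0⊕1⊕1⊕1⊕1⊕1⊕0⊕1⊕1⊕1⊕1⊕0⊕1⊕0⊕1 = 0
Parity bit = 0 (so all 21 bits XOR to 0).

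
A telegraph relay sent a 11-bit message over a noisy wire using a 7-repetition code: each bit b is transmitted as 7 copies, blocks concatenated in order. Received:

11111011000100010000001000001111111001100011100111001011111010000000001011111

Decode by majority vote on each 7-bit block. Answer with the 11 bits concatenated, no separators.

10001011101

Block 1 (1111101): 6 ones → 1
Block 2 (1000100): 2 ones → 0
Block 3 (0100000): 1 one → 0
Block 4 (0100000): 1 one → 0
Block 5 (1111111): 7 ones → 1
Block 6 (0011000): 2 ones → 0
Block 7 (1110011): 5 ones → 1
Block 8 (1001011): 4 ones → 1
Block 9 (1110100): 4 ones → 1
Block 10 (0000000): 0 ones → 0
Block 11 (1011111): 6 ones → 1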